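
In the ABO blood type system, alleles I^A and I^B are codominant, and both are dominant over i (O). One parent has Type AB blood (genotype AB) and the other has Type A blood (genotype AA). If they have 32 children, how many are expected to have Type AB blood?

Cross: AB × AA
Possible offspring genotypes: 2 AA, 2 AB
Blood type counts: 2 Type A, 2 Type AB
Probability of Type AB: 2/4 = 1/2
Expected count = 1/2 × 32 = 16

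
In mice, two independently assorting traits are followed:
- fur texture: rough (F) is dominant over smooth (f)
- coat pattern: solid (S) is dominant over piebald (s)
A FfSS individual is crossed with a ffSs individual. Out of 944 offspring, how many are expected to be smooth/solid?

Dihybrid cross FfSS × ffSs — consider each gene separately:
fur texture: Ff × ff → 2 Ff, 2 ff → 2 F_ : 2 ff (out of 4)
coat pattern: SS × Ss → 2 SS, 2 Ss → 4 S_ (out of 4)
Combine (counts out of 4 × 4 = 16): rough/solid (F_S_) = 2×4 = 8; smooth/solid (ffS_) = 2×4 = 8
Phenotype counts (out of 16): 8 rough/solid, 8 smooth/solid
smooth/solid: 8 out of 16 → fraction 1/2
Expected count = 1/2 × 944 = 472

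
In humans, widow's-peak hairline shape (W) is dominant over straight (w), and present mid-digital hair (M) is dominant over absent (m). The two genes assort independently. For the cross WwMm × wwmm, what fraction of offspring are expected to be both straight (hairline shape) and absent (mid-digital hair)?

Dihybrid cross WwMm × wwmm — consider each gene separately:
hairline shape: Ww × ww → 2 Ww, 2 ww → 2 W_ : 2 ww (out of 4)
mid-digital hair: Mm × mm → 2 Mm, 2 mm → 2 M_ : 2 mm (out of 4)
Looking for: straight (ww) and absent (mm)
P(straight) = 2/4, P(absent) = 2/4
P(both) = 2/4 × 2/4 = 4/16 = 1/4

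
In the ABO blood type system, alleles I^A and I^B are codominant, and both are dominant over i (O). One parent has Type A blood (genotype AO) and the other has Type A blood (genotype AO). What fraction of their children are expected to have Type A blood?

Cross: AO × AO
Possible offspring genotypes: 1 AA, 2 AO, 1 OO
Blood type counts: 3 Type A, 1 Type O
Probability of Type A: 3/4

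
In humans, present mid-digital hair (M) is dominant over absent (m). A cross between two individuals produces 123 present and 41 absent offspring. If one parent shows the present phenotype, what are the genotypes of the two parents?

Observed offspring: 123 present, 41 absent
The observed ratio simplifies to 3:1. Absent (mm) offspring appear, so each parent must contribute one m allele. The parent stated to show present carries M, so it is Mm. The other parent is then either Mm or mm: Mm × mm would give a 1:1 split, whereas Mm × Mm gives 3:1 — matching the data. So both parents are heterozygous (Mm × Mm).
Parent genotypes: Mm × Mm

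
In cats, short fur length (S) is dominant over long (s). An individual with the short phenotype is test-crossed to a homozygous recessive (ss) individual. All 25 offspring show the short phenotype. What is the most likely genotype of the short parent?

Test cross: ? × ss
All offspring are short.
If the unknown parent were heterozygous (Ss), about half of 25 offspring would be long; none are. The unknown parent is most likely homozygous dominant (SS).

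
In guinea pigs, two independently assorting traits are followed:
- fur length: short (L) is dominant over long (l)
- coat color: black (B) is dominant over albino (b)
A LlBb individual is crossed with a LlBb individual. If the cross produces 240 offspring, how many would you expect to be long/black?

Dihybrid cross LlBb × LlBb — consider each gene separately:
fur length: Ll × Ll → 1 LL, 2 Ll, 1 ll → 3 L_ : 1 ll (out of 4)
coat color: Bb × Bb → 1 BB, 2 Bb, 1 bb → 3 B_ : 1 bb (out of 4)
Combine (counts out of 4 × 4 = 16): short/black (L_B_) = 3×3 = 9; short/albino (L_bb) = 3×1 = 3; long/black (llB_) = 1×3 = 3; long/albino (llbb) = 1×1 = 1
Phenotype counts (out of 16): 9 short/black, 3 short/albino, 3 long/black, 1 long/albino
long/black: 3 out of 16 → fraction 3/16
Expected count = 3/16 × 240 = 45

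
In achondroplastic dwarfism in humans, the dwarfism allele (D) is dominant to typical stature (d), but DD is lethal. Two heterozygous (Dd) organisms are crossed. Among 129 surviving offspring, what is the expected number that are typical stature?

Cross: Dd × Dd
Punnett square offspring (before lethality): 1 DD, 2 Dd, 1 dd
The DD genotype is lethal (embryos die); surviving offspring: 2 Dd, 1 dd
typical stature: 1 out of 3 → fraction 1/3
Expected count = 1/3 × 129 = 43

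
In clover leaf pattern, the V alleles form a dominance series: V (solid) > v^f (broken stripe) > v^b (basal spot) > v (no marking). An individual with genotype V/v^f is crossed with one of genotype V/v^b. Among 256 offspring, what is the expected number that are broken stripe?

Cross: V/v^f × V/v^b
Allele dominance: V > v^f > v^b > v
Offspring genotypes: 1 V/V, 1 V/v^b, 1 V/v^f, 1 v^f/v^b
Phenotype counts: 3 solid, 1 broken stripe
broken stripe: 1 out of 4 → fraction 1/4
Expected count = 1/4 × 256 = 64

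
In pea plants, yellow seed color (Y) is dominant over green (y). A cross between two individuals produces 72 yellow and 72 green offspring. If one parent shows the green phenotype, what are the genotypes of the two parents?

Observed offspring: 72 yellow, 72 green
The observed ratio simplifies to 1:1. One parent shows green, so its genotype must be yy. A 1:1 offspring split requires the other parent to be heterozygous (Yy).
Parent genotypes: yy × Yy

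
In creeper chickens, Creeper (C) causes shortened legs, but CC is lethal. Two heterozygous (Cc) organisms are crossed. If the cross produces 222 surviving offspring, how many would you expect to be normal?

Cross: Cc × Cc
Punnett square offspring (before lethality): 1 CC, 2 Cc, 1 cc
The CC genotype is lethal (embryos die); surviving offspring: 2 Cc, 1 cc
normal: 1 out of 3 → fraction 1/3
Expected count = 1/3 × 222 = 74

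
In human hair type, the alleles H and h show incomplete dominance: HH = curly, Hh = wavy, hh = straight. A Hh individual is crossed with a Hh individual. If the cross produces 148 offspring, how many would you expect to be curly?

Punnett square for Hh × Hh:
Offspring genotypes: 1 HH, 2 Hh, 1 hh
Phenotype counts: 1 curly, 2 wavy, 1 straight
curly: 1 out of 4 → fraction 1/4
Expected count = 1/4 × 148 = 37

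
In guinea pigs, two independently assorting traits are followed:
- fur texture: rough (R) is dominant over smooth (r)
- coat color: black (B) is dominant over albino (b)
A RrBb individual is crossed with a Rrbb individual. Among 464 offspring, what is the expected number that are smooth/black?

Dihybrid cross RrBb × Rrbb — consider each gene separately:
fur texture: Rr × Rr → 1 RR, 2 Rr, 1 rr → 3 R_ : 1 rr (out of 4)
coat color: Bb × bb → 2 Bb, 2 bb → 2 B_ : 2 bb (out of 4)
Combine (counts out of 4 × 4 = 16): rough/black (R_B_) = 3×2 = 6; rough/albino (R_bb) = 3×2 = 6; smooth/black (rrB_) = 1×2 = 2; smooth/albino (rrbb) = 1×2 = 2
Phenotype counts (out of 16): 6 rough/black, 6 rough/albino, 2 smooth/black, 2 smooth/albino
smooth/black: 2 out of 16 → fraction 1/8
Expected count = 1/8 × 464 = 58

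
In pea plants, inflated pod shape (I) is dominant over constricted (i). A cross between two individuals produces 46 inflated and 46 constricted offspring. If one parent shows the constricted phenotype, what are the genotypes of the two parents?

Observed offspring: 46 inflated, 46 constricted
The observed ratio simplifies to 1:1. One parent shows constricted, so its genotype must be ii. A 1:1 offspring split requires the other parent to be heterozygous (Ii).
Parent genotypes: ii × Ii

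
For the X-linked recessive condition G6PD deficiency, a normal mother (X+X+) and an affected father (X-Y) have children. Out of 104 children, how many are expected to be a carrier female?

Cross: X+X+ × X-Y
Offspring: 2 X+X-, 2 X+Y
Probability of a carrier female: 2/4 = 1/2
Expected count = 1/2 × 104 = 52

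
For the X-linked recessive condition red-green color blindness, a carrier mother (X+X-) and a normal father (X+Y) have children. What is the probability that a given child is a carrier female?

Cross: X+X- × X+Y
Offspring: 1 X+X+, 1 X+Y, 1 X+X-, 1 X-Y
Probability of a carrier female: 1/4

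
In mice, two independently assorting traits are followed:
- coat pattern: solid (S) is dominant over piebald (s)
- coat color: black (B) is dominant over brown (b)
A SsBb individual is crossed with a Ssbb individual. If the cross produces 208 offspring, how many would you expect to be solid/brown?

Dihybrid cross SsBb × Ssbb — consider each gene separately:
coat pattern: Ss × Ss → 1 SS, 2 Ss, 1 ss → 3 S_ : 1 ss (out of 4)
coat color: Bb × bb → 2 Bb, 2 bb → 2 B_ : 2 bb (out of 4)
Combine (counts out of 4 × 4 = 16): solid/black (S_B_) = 3×2 = 6; solid/brown (S_bb) = 3×2 = 6; piebald/black (ssB_) = 1×2 = 2; piebald/brown (ssbb) = 1×2 = 2
Phenotype counts (out of 16): 6 solid/black, 6 solid/brown, 2 piebald/black, 2 piebald/brown
solid/brown: 6 out of 16 → fraction 3/8
Expected count = 3/8 × 208 = 78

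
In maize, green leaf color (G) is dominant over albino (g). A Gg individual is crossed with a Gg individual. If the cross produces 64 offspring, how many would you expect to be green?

Punnett square for Gg × Gg:
Offspring genotypes: 1 GG, 2 Gg, 1 gg
green: 3, albino: 1
green: 3 out of 4 → fraction 3/4
Expected count = 3/4 × 64 = 48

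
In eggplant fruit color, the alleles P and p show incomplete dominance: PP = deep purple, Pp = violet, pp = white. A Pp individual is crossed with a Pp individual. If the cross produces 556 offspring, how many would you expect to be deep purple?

Punnett square for Pp × Pp:
Offspring genotypes: 1 PP, 2 Pp, 1 pp
Phenotype counts: 1 deep purple, 2 violet, 1 white
deep purple: 1 out of 4 → fraction 1/4
Expected count = 1/4 × 556 = 139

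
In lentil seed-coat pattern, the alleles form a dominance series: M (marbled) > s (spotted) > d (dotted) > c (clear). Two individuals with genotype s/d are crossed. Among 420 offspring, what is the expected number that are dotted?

Cross: s/d × s/d
Allele dominance: M > s > d > c
Offspring genotypes: 1 s/s, 2 s/d, 1 d/d
Phenotype counts: 3 spotted, 1 dotted
dotted: 1 out of 4 → fraction 1/4
Expected count = 1/4 × 420 = 105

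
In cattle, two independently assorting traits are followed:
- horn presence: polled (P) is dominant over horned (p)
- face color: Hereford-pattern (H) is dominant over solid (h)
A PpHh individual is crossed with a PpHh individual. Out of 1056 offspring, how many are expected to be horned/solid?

Dihybrid cross PpHh × PpHh — consider each gene separately:
horn presence: Pp × Pp → 1 PP, 2 Pp, 1 pp → 3 P_ : 1 pp (out of 4)
face color: Hh × Hh → 1 HH, 2 Hh, 1 hh → 3 H_ : 1 hh (out of 4)
Combine (counts out of 4 × 4 = 16): polled/Hereford-pattern (P_H_) = 3×3 = 9; polled/solid (P_hh) = 3×1 = 3; horned/Hereford-pattern (ppH_) = 1×3 = 3; horned/solid (pphh) = 1×1 = 1
Phenotype counts (out of 16): 9 polled/Hereford-pattern, 3 polled/solid, 3 horned/Hereford-pattern, 1 horned/solid
horned/solid: 1 out of 16 → fraction 1/16
Expected count = 1/16 × 1056 = 66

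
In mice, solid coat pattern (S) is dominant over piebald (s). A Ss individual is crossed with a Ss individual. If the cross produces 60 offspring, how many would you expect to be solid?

Punnett square for Ss × Ss:
Offspring genotypes: 1 SS, 2 Ss, 1 ss
solid: 3, piebald: 1
solid: 3 out of 4 → fraction 3/4
Expected count = 3/4 × 60 = 45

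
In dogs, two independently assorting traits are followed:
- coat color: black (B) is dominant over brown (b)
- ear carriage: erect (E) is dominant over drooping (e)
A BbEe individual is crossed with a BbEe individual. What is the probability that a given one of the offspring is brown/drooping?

Dihybrid cross BbEe × BbEe — consider each gene separately:
coat color: Bb × Bb → 1 BB, 2 Bb, 1 bb → 3 B_ : 1 bb (out of 4)
ear carriage: Ee × Ee → 1 EE, 2 Ee, 1 ee → 3 E_ : 1 ee (out of 4)
Combine (counts out of 4 × 4 = 16): black/erect (B_E_) = 3×3 = 9; black/drooping (B_ee) = 3×1 = 3; brown/erect (bbE_) = 1×3 = 3; brown/drooping (bbee) = 1×1 = 1
Phenotype counts (out of 16): 9 black/erect, 3 black/drooping, 3 brown/erect, 1 brown/drooping
brown/drooping: 1 out of 16
Probability: 1/16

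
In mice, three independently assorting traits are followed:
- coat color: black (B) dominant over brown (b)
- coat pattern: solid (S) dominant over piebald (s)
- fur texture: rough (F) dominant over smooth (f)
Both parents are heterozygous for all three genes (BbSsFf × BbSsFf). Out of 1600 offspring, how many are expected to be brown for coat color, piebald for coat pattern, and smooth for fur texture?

Trihybrid cross: BbSsFf × BbSsFf
Each trait segregates independently with a 3:1 phenotypic ratio, so each gene contributes 3/4 (dominant) or 1/4 (recessive).
Target: brown (coat color), piebald (coat pattern), smooth (fur texture)
Probability = product of independent per-trait probabilities
= 1/4 × 1/4 × 1/4 = 1/64
Expected count = 1/64 × 1600 = 25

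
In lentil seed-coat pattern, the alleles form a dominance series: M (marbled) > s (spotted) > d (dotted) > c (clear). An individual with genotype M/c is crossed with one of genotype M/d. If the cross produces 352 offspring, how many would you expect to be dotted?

Cross: M/c × M/d
Allele dominance: M > s > d > c
Offspring genotypes: 1 M/M, 1 M/d, 1 M/c, 1 d/c
Phenotype counts: 3 marbled, 1 dotted
dotted: 1 out of 4 → fraction 1/4
Expected count = 1/4 × 352 = 88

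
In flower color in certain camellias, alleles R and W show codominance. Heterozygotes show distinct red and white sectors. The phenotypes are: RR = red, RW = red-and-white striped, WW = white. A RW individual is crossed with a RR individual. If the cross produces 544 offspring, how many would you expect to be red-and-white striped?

Punnett square for RW × RR:
Offspring genotypes: 2 RR, 2 RW
Phenotype counts: 2 red, 2 red-and-white striped
red-and-white striped: 2 out of 4 → fraction 1/2
Expected count = 1/2 × 544 = 272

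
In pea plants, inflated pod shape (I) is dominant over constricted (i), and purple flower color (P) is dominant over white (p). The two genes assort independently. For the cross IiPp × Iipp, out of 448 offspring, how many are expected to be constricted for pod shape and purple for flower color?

Dihybrid cross IiPp × Iipp — consider each gene separately:
pod shape: Ii × Ii → 1 II, 2 Ii, 1 ii → 3 I_ : 1 ii (out of 4)
flower color: Pp × pp → 2 Pp, 2 pp → 2 P_ : 2 pp (out of 4)
Looking for: constricted (ii) and purple (P_)
P(constricted) = 1/4, P(purple) = 2/4
P(both) = 1/4 × 2/4 = 2/16 = 1/8
Expected count = 1/8 × 448 = 56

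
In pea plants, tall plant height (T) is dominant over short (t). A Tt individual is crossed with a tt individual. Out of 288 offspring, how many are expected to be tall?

Punnett square for Tt × tt:
Offspring genotypes: 2 Tt, 2 tt
tall: 2, short: 2
tall: 2 out of 4 → fraction 1/2
Expected count = 1/2 × 288 = 144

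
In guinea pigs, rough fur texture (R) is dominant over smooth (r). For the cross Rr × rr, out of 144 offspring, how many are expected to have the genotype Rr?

Punnett square for Rr × rr:
Offspring genotypes: 2 Rr, 2 rr
Total offspring: 4
Count with target: 2
Probability: 2/4 = 1/2
Expected count = 1/2 × 144 = 72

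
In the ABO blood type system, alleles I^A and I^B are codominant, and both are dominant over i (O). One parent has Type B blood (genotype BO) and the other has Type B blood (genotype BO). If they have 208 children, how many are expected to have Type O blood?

Cross: BO × BO
Possible offspring genotypes: 1 BB, 2 BO, 1 OO
Blood type counts: 3 Type B, 1 Type O
Probability of Type O: 1/4
Expected count = 1/4 × 208 = 52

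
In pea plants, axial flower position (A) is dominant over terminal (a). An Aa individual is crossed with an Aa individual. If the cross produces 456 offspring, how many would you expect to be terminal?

Punnett square for Aa × Aa:
Offspring genotypes: 1 AA, 2 Aa, 1 aa
axial: 3, terminal: 1
terminal: 1 out of 4 → fraction 1/4
Expected count = 1/4 × 456 = 114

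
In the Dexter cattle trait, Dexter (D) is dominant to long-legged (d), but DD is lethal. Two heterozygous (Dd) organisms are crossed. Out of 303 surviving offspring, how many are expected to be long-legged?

Cross: Dd × Dd
Punnett square offspring (before lethality): 1 DD, 2 Dd, 1 dd
The DD genotype is lethal (embryos die); surviving offspring: 2 Dd, 1 dd
long-legged: 1 out of 3 → fraction 1/3
Expected count = 1/3 × 303 = 101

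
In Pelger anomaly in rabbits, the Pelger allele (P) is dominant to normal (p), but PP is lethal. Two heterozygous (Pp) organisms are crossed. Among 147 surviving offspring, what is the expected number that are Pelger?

Cross: Pp × Pp
Punnett square offspring (before lethality): 1 PP, 2 Pp, 1 pp
The PP genotype is lethal (embryos die); surviving offspring: 2 Pp, 1 pp
Pelger: 2 out of 3 → fraction 2/3
Expected count = 2/3 × 147 = 98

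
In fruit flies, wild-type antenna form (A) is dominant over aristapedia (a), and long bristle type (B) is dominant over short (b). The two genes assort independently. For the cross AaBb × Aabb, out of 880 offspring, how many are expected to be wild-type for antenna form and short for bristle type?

Dihybrid cross AaBb × Aabb — consider each gene separately:
antenna form: Aa × Aa → 1 AA, 2 Aa, 1 aa → 3 A_ : 1 aa (out of 4)
bristle type: Bb × bb → 2 Bb, 2 bb → 2 B_ : 2 bb (out of 4)
Looking for: wild-type (A_) and short (bb)
P(wild-type) = 3/4, P(short) = 2/4
P(both) = 3/4 × 2/4 = 6/16 = 3/8
Expected count = 3/8 × 880 = 330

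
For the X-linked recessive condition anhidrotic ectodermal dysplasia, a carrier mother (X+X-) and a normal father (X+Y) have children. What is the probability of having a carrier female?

Cross: X+X- × X+Y
Offspring: 1 X+X+, 1 X+Y, 1 X+X-, 1 X-Y
Probability of a carrier female: 1/4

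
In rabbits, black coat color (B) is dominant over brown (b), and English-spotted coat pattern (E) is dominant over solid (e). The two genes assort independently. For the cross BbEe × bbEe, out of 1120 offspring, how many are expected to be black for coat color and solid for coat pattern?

Dihybrid cross BbEe × bbEe — consider each gene separately:
coat color: Bb × bb → 2 Bb, 2 bb → 2 B_ : 2 bb (out of 4)
coat pattern: Ee × Ee → 1 EE, 2 Ee, 1 ee → 3 E_ : 1 ee (out of 4)
Looking for: black (B_) and solid (ee)
P(black) = 2/4, P(solid) = 1/4
P(both) = 2/4 × 1/4 = 2/16 = 1/8
Expected count = 1/8 × 1120 = 140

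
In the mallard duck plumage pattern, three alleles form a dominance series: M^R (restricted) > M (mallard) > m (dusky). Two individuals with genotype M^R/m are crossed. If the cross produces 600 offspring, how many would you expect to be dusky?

Cross: M^R/m × M^R/m
Allele dominance: M^R > M > m
Offspring genotypes: 1 M^R/M^R, 2 M^R/m, 1 m/m
Phenotype counts: 3 restricted, 1 dusky
dusky: 1 out of 4 → fraction 1/4
Expected count = 1/4 × 600 = 150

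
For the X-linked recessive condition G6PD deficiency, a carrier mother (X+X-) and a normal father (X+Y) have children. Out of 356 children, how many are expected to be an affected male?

Cross: X+X- × X+Y
Offspring: 1 X+X+, 1 X+Y, 1 X+X-, 1 X-Y
Probability of an affected male: 1/4
Expected count = 1/4 × 356 = 89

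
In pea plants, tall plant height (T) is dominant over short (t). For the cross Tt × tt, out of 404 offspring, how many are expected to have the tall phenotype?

Punnett square for Tt × tt:
Offspring genotypes: 2 Tt, 2 tt
Total offspring: 4
Count with target: 2
Probability: 2/4 = 1/2
Expected count = 1/2 × 404 = 202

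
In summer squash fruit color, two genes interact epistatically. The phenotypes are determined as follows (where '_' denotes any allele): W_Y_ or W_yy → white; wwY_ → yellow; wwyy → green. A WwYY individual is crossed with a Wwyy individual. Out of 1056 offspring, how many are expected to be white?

Cross: WwYY × Wwyy — consider each gene separately:
W gene: Ww × Ww → 1 WW, 2 Ww, 1 ww → 3 W_ : 1 ww (out of 4)
Y gene: YY × yy → 4 Yy → 4 Y_ (out of 4)
Genotype classes (out of 4 × 4 = 16): W_Y_ = 3×4 = 12; wwY_ = 1×4 = 4
Apply the phenotype rules: W_Y_ (12) → white; wwY_ (4) → yellow
Phenotype counts (out of 16): 12 white, 4 yellow
white: 12 out of 16 → fraction 3/4
Expected count = 3/4 × 1056 = 792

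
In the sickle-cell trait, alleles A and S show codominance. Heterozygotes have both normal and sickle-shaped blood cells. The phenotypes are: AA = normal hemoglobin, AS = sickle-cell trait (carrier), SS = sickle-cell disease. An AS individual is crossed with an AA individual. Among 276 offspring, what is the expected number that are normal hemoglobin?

Punnett square for AS × AA:
Offspring genotypes: 2 AA, 2 AS
Phenotype counts: 2 normal hemoglobin, 2 sickle-cell trait (carrier)
normal hemoglobin: 2 out of 4 → fraction 1/2
Expected count = 1/2 × 276 = 138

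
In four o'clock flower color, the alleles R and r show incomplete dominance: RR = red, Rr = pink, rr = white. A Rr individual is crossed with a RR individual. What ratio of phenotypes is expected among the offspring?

Punnett square for Rr × RR:
Offspring genotypes: 2 RR, 2 Rr
Phenotype counts: 2 red, 2 pink
Ratio: 1 red : 1 pink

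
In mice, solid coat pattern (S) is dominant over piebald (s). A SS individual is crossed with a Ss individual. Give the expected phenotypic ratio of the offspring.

Punnett square for SS × Ss:
Offspring genotypes: 2 SS, 2 Ss
solid: 4, piebald: 0
Ratio: all solid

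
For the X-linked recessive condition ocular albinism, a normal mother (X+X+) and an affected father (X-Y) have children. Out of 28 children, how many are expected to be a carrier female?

Cross: X+X+ × X-Y
Offspring: 2 X+X-, 2 X+Y
Probability of a carrier female: 2/4 = 1/2
Expected count = 1/2 × 28 = 14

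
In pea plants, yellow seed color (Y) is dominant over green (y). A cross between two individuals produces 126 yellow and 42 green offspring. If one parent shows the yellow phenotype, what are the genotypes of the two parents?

Observed offspring: 126 yellow, 42 green
The observed ratio simplifies to 3:1. Green (yy) offspring appear, so each parent must contribute one y allele. The parent stated to show yellow carries Y, so it is Yy. The other parent is then either Yy or yy: Yy × yy would give a 1:1 split, whereas Yy × Yy gives 3:1 — matching the data. So both parents are heterozygous (Yy × Yy).
Parent genotypes: Yy × Yy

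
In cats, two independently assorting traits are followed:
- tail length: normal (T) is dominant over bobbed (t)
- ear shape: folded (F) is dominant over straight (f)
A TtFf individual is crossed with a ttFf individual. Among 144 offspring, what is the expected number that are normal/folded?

Dihybrid cross TtFf × ttFf — consider each gene separately:
tail length: Tt × tt → 2 Tt, 2 tt → 2 T_ : 2 tt (out of 4)
ear shape: Ff × Ff → 1 FF, 2 Ff, 1 ff → 3 F_ : 1 ff (out of 4)
Combine (counts out of 4 × 4 = 16): normal/folded (T_F_) = 2×3 = 6; normal/straight (T_ff) = 2×1 = 2; bobbed/folded (ttF_) = 2×3 = 6; bobbed/straight (ttff) = 2×1 = 2
Phenotype counts (out of 16): 6 normal/folded, 2 normal/straight, 6 bobbed/folded, 2 bobbed/straight
normal/folded: 6 out of 16 → fraction 3/8
Expected count = 3/8 × 144 = 54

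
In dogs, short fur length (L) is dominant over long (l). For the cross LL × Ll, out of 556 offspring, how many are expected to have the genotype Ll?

Punnett square for LL × Ll:
Offspring genotypes: 2 LL, 2 Ll
Total offspring: 4
Count with target: 2
Probability: 2/4 = 1/2
Expected count = 1/2 × 556 = 278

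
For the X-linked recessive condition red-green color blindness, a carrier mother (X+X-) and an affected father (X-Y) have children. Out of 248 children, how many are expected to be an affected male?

Cross: X+X- × X-Y
Offspring: 1 X+X-, 1 X+Y, 1 X-X-, 1 X-Y
Probability of an affected male: 1/4
Expected count = 1/4 × 248 = 62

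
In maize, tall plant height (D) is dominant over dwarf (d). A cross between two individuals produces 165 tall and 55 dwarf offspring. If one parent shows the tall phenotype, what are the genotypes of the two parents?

Observed offspring: 165 tall, 55 dwarf
The observed ratio simplifies to 3:1. Dwarf (dd) offspring appear, so each parent must contribute one d allele. The parent stated to show tall carries D, so it is Dd. The other parent is then either Dd or dd: Dd × dd would give a 1:1 split, whereas Dd × Dd gives 3:1 — matching the data. So both parents are heterozygous (Dd × Dd).
Parent genotypes: Dd × Dd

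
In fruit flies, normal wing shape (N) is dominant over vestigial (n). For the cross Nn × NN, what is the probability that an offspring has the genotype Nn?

Punnett square for Nn × NN:
Offspring genotypes: 2 NN, 2 Nn
Total offspring: 4
Count with target: 2
Probability: 2/4 = 1/2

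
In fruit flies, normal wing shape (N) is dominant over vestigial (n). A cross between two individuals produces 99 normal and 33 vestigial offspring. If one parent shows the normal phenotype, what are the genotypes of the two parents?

Observed offspring: 99 normal, 33 vestigial
The observed ratio simplifies to 3:1. Vestigial (nn) offspring appear, so each parent must contribute one n allele. The parent stated to show normal carries N, so it is Nn. The other parent is then either Nn or nn: Nn × nn would give a 1:1 split, whereas Nn × Nn gives 3:1 — matching the data. So both parents are heterozygous (Nn × Nn).
Parent genotypes: Nn × Nn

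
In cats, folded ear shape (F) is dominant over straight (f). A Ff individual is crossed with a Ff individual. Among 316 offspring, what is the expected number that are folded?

Punnett square for Ff × Ff:
Offspring genotypes: 1 FF, 2 Ff, 1 ff
folded: 3, straight: 1
folded: 3 out of 4 → fraction 3/4
Expected count = 3/4 × 316 = 237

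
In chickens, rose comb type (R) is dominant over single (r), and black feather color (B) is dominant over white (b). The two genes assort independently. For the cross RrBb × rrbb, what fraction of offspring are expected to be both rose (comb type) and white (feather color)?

Dihybrid cross RrBb × rrbb — consider each gene separately:
comb type: Rr × rr → 2 Rr, 2 rr → 2 R_ : 2 rr (out of 4)
feather color: Bb × bb → 2 Bb, 2 bb → 2 B_ : 2 bb (out of 4)
Looking for: rose (R_) and white (bb)
P(rose) = 2/4, P(white) = 2/4
P(both) = 2/4 × 2/4 = 4/16 = 1/4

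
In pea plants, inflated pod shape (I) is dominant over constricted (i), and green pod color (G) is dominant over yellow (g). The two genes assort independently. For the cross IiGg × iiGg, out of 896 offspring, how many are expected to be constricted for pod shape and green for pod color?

Dihybrid cross IiGg × iiGg — consider each gene separately:
pod shape: Ii × ii → 2 Ii, 2 ii → 2 I_ : 2 ii (out of 4)
pod color: Gg × Gg → 1 GG, 2 Gg, 1 gg → 3 G_ : 1 gg (out of 4)
Looking for: constricted (ii) and green (G_)
P(constricted) = 2/4, P(green) = 3/4
P(both) = 2/4 × 3/4 = 6/16 = 3/8
Expected count = 3/8 × 896 = 336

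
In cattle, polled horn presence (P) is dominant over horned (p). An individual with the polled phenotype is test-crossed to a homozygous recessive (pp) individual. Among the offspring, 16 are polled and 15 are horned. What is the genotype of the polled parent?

Test cross: ? × pp
Offspring: 16 polled, 15 horned — approximately 1:1.
A 1:1 ratio in a test cross indicates the unknown parent is heterozygous (Pp).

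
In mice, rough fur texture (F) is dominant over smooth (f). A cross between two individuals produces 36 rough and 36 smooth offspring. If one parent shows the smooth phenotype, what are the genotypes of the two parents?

Observed offspring: 36 rough, 36 smooth
The observed ratio simplifies to 1:1. One parent shows smooth, so its genotype must be ff. A 1:1 offspring split requires the other parent to be heterozygous (Ff).
Parent genotypes: ff × Ff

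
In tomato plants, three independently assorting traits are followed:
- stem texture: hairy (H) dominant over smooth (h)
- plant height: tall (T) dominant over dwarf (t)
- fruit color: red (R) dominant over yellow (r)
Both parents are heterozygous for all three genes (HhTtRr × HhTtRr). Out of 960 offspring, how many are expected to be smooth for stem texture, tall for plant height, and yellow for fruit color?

Trihybrid cross: HhTtRr × HhTtRr
Each trait segregates independently with a 3:1 phenotypic ratio, so each gene contributes 3/4 (dominant) or 1/4 (recessive).
Target: smooth (stem texture), tall (plant height), yellow (fruit color)
Probability = product of independent per-trait probabilities
= 1/4 × 3/4 × 1/4 = 3/64
Expected count = 3/64 × 960 = 45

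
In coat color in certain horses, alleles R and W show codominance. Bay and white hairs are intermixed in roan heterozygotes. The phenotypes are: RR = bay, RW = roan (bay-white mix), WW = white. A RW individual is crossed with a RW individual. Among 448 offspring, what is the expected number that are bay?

Punnett square for RW × RW:
Offspring genotypes: 1 RR, 2 RW, 1 WW
Phenotype counts: 1 bay, 2 roan (bay-white mix), 1 white
bay: 1 out of 4 → fraction 1/4
Expected count = 1/4 × 448 = 112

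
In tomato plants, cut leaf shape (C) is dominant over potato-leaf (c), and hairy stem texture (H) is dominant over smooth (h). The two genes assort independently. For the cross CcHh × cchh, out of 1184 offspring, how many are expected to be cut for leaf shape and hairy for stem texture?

Dihybrid cross CcHh × cchh — consider each gene separately:
leaf shape: Cc × cc → 2 Cc, 2 cc → 2 C_ : 2 cc (out of 4)
stem texture: Hh × hh → 2 Hh, 2 hh → 2 H_ : 2 hh (out of 4)
Looking for: cut (C_) and hairy (H_)
P(cut) = 2/4, P(hairy) = 2/4
P(both) = 2/4 × 2/4 = 4/16 = 1/4
Expected count = 1/4 × 1184 = 296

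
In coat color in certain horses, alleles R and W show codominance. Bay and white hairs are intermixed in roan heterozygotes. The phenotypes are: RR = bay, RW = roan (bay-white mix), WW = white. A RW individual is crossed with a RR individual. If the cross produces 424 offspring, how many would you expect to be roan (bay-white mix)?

Punnett square for RW × RR:
Offspring genotypes: 2 RR, 2 RW
Phenotype counts: 2 bay, 2 roan (bay-white mix)
roan (bay-white mix): 2 out of 4 → fraction 1/2
Expected count = 1/2 × 424 = 212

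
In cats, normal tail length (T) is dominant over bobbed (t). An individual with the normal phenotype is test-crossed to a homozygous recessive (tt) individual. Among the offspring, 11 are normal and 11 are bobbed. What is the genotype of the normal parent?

Test cross: ? × tt
Offspring: 11 normal, 11 bobbed — approximately 1:1.
A 1:1 ratio in a test cross indicates the unknown parent is heterozygous (Tt).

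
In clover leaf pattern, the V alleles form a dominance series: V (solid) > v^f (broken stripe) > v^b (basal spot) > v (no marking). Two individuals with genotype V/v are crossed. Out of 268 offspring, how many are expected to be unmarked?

Cross: V/v × V/v
Allele dominance: V > v^f > v^b > v
Offspring genotypes: 1 V/V, 2 V/v, 1 v/v
Phenotype counts: 3 solid, 1 unmarked
unmarked: 1 out of 4 → fraction 1/4
Expected count = 1/4 × 268 = 67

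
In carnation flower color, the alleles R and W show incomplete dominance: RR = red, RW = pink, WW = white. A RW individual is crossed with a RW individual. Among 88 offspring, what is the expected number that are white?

Punnett square for RW × RW:
Offspring genotypes: 1 RR, 2 RW, 1 WW
Phenotype counts: 1 red, 2 pink, 1 white
white: 1 out of 4 → fraction 1/4
Expected count = 1/4 × 88 = 22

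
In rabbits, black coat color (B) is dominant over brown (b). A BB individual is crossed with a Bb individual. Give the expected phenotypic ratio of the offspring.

Punnett square for BB × Bb:
Offspring genotypes: 2 BB, 2 Bb
black: 4, brown: 0
Ratio: all black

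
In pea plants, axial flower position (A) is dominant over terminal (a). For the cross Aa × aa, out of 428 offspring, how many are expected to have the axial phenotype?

Punnett square for Aa × aa:
Offspring genotypes: 2 Aa, 2 aa
Total offspring: 4
Count with target: 2
Probability: 2/4 = 1/2
Expected count = 1/2 × 428 = 214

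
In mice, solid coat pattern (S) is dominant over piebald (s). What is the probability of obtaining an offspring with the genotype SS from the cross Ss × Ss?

Punnett square for Ss × Ss:
Offspring genotypes: 1 SS, 2 Ss, 1 ss
Total offspring: 4
Count with target: 1
Probability: 1/4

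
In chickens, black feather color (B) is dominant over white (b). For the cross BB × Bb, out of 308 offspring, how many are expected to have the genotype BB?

Punnett square for BB × Bb:
Offspring genotypes: 2 BB, 2 Bb
Total offspring: 4
Count with target: 2
Probability: 2/4 = 1/2
Expected count = 1/2 × 308 = 154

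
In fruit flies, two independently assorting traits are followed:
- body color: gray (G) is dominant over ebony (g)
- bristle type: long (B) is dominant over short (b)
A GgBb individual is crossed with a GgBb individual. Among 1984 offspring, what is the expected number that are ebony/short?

Dihybrid cross GgBb × GgBb — consider each gene separately:
body color: Gg × Gg → 1 GG, 2 Gg, 1 gg → 3 G_ : 1 gg (out of 4)
bristle type: Bb × Bb → 1 BB, 2 Bb, 1 bb → 3 B_ : 1 bb (out of 4)
Combine (counts out of 4 × 4 = 16): gray/long (G_B_) = 3×3 = 9; gray/short (G_bb) = 3×1 = 3; ebony/long (ggB_) = 1×3 = 3; ebony/short (ggbb) = 1×1 = 1
Phenotype counts (out of 16): 9 gray/long, 3 gray/short, 3 ebony/long, 1 ebony/short
ebony/short: 1 out of 16 → fraction 1/16
Expected count = 1/16 × 1984 = 124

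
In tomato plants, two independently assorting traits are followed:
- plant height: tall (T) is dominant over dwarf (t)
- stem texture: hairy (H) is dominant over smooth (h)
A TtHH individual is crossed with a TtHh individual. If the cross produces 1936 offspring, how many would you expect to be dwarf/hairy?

Dihybrid cross TtHH × TtHh — consider each gene separately:
plant height: Tt × Tt → 1 TT, 2 Tt, 1 tt → 3 T_ : 1 tt (out of 4)
stem texture: HH × Hh → 2 HH, 2 Hh → 4 H_ (out of 4)
Combine (counts out of 4 × 4 = 16): tall/hairy (T_H_) = 3×4 = 12; dwarf/hairy (ttH_) = 1×4 = 4
Phenotype counts (out of 16): 12 tall/hairy, 4 dwarf/hairy
dwarf/hairy: 4 out of 16 → fraction 1/4
Expected count = 1/4 × 1936 = 484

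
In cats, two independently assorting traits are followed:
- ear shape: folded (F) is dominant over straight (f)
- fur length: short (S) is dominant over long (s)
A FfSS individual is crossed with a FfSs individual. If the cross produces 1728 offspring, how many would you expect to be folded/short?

Dihybrid cross FfSS × FfSs — consider each gene separately:
ear shape: Ff × Ff → 1 FF, 2 Ff, 1 ff → 3 F_ : 1 ff (out of 4)
fur length: SS × Ss → 2 SS, 2 Ss → 4 S_ (out of 4)
Combine (counts out of 4 × 4 = 16): folded/short (F_S_) = 3×4 = 12; straight/short (ffS_) = 1×4 = 4
Phenotype counts (out of 16): 12 folded/short, 4 straight/short
folded/short: 12 out of 16 → fraction 3/4
Expected count = 3/4 × 1728 = 1296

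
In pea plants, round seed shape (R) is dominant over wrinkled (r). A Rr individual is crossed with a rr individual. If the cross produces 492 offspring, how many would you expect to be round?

Punnett square for Rr × rr:
Offspring genotypes: 2 Rr, 2 rr
round: 2, wrinkled: 2
round: 2 out of 4 → fraction 1/2
Expected count = 1/2 × 492 = 246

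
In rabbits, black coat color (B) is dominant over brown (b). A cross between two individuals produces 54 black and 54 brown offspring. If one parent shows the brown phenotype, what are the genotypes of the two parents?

Observed offspring: 54 black, 54 brown
The observed ratio simplifies to 1:1. One parent shows brown, so its genotype must be bb. A 1:1 offspring split requires the other parent to be heterozygous (Bb).
Parent genotypes: bb × Bb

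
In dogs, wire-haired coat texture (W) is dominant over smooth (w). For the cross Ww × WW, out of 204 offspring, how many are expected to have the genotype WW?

Punnett square for Ww × WW:
Offspring genotypes: 2 WW, 2 Ww
Total offspring: 4
Count with target: 2
Probability: 2/4 = 1/2
Expected count = 1/2 × 204 = 102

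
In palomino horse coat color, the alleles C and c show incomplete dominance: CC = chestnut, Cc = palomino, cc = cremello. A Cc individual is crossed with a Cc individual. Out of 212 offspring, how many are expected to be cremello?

Punnett square for Cc × Cc:
Offspring genotypes: 1 CC, 2 Cc, 1 cc
Phenotype counts: 1 chestnut, 2 palomino, 1 cremello
cremello: 1 out of 4 → fraction 1/4
Expected count = 1/4 × 212 = 53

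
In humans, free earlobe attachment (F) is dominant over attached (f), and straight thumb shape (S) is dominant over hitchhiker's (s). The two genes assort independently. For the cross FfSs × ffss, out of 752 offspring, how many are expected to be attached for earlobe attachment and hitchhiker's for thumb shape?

Dihybrid cross FfSs × ffss — consider each gene separately:
earlobe attachment: Ff × ff → 2 Ff, 2 ff → 2 F_ : 2 ff (out of 4)
thumb shape: Ss × ss → 2 Ss, 2 ss → 2 S_ : 2 ss (out of 4)
Looking for: attached (ff) and hitchhiker's (ss)
P(attached) = 2/4, P(hitchhiker's) = 2/4
P(both) = 2/4 × 2/4 = 4/16 = 1/4
Expected count = 1/4 × 752 = 188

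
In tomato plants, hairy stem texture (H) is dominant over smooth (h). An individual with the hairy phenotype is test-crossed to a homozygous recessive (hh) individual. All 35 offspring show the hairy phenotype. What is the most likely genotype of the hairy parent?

Test cross: ? × hh
All offspring are hairy.
If the unknown parent were heterozygous (Hh), about half of 35 offspring would be smooth; none are. The unknown parent is most likely homozygous dominant (HH).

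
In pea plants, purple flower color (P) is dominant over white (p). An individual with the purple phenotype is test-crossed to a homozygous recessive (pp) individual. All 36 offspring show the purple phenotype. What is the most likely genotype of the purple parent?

Test cross: ? × pp
All offspring are purple.
If the unknown parent were heterozygous (Pp), about half of 36 offspring would be white; none are. The unknown parent is most likely homozygous dominant (PP).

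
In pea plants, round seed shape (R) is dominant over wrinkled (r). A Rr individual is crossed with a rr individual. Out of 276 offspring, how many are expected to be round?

Punnett square for Rr × rr:
Offspring genotypes: 2 Rr, 2 rr
round: 2, wrinkled: 2
round: 2 out of 4 → fraction 1/2
Expected count = 1/2 × 276 = 138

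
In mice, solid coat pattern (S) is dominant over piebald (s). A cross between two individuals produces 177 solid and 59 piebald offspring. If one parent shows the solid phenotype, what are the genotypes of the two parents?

Observed offspring: 177 solid, 59 piebald
The observed ratio simplifies to 3:1. Piebald (ss) offspring appear, so each parent must contribute one s allele. The parent stated to show solid carries S, so it is Ss. The other parent is then either Ss or ss: Ss × ss would give a 1:1 split, whereas Ss × Ss gives 3:1 — matching the data. So both parents are heterozygous (Ss × Ss).
Parent genotypes: Ss × Ss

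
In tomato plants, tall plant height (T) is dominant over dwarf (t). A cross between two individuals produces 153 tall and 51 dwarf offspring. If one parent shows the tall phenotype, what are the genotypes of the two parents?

Observed offspring: 153 tall, 51 dwarf
The observed ratio simplifies to 3:1. Dwarf (tt) offspring appear, so each parent must contribute one t allele. The parent stated to show tall carries T, so it is Tt. The other parent is then either Tt or tt: Tt × tt would give a 1:1 split, whereas Tt × Tt gives 3:1 — matching the data. So both parents are heterozygous (Tt × Tt).
Parent genotypes: Tt × Tt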